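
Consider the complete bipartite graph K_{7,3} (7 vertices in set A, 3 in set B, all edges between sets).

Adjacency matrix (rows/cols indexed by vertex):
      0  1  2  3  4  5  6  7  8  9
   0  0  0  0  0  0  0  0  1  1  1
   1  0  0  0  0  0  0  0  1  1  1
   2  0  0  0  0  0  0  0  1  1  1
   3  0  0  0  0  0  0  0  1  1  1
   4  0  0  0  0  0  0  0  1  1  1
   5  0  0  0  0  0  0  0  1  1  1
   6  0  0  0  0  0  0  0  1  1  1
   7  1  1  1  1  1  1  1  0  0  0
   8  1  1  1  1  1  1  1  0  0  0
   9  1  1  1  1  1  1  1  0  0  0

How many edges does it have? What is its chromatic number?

K_{7,3} has 7 * 3 = 21 edges.
Bipartite graphs have chromatic number 2 (color each partition differently).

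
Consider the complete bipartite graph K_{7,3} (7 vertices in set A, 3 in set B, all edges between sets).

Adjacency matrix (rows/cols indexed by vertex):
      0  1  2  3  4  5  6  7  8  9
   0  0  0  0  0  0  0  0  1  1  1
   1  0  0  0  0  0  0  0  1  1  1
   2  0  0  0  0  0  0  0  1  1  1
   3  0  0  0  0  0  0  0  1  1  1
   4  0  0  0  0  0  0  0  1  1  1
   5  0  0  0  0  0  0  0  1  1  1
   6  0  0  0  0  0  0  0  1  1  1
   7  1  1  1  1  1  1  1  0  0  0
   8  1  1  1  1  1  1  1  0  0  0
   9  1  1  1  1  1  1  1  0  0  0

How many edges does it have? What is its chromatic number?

K_{7,3} has 7 * 3 = 21 edges.
Bipartite graphs have chromatic number 2 (color each partition differently).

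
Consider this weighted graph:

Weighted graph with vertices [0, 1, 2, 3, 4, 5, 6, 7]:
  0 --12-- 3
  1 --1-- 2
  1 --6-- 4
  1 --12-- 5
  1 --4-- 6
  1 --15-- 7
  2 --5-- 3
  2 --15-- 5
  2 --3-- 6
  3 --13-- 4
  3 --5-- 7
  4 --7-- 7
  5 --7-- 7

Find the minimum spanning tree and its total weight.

Applying Kruskal's algorithm (sort edges by weight, add if no cycle):
  Add (1,2) w=1
  Add (2,6) w=3
  Skip (1,6) w=4 (creates cycle)
  Add (2,3) w=5
  Add (3,7) w=5
  Add (1,4) w=6
  Skip (4,7) w=7 (creates cycle)
  Add (5,7) w=7
  Add (0,3) w=12
  Skip (1,5) w=12 (creates cycle)
  Skip (3,4) w=13 (creates cycle)
  Skip (1,7) w=15 (creates cycle)
  Skip (2,5) w=15 (creates cycle)
MST weight = 39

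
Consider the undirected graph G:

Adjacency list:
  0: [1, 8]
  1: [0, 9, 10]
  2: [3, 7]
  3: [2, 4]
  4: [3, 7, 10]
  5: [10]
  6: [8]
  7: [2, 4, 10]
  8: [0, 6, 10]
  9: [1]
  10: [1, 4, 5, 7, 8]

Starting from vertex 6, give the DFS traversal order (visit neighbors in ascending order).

DFS from vertex 6 (neighbors processed in ascending order):
Visit order: 6, 8, 0, 1, 9, 10, 4, 3, 2, 7, 5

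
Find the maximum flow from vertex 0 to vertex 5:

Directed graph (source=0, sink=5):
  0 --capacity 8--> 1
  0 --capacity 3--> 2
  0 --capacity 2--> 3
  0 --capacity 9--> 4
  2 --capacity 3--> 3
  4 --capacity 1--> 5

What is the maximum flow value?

Computing max flow:
  Flow on (0->4): 1/9
  Flow on (4->5): 1/1
Maximum flow = 1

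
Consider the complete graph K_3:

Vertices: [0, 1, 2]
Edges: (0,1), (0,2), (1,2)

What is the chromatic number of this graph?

In K_3, every vertex is adjacent to every other vertex.
Each vertex needs a unique color.
Chromatic number = 3.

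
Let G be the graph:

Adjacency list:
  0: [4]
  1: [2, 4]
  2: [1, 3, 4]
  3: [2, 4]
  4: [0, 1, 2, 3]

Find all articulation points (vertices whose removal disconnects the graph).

An articulation point is a vertex whose removal disconnects the graph.
Articulation points: [4]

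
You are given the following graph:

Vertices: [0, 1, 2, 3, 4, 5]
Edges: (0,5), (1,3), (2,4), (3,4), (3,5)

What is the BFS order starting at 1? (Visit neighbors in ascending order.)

BFS from vertex 1 (neighbors processed in ascending order):
Visit order: 1, 3, 4, 5, 2, 0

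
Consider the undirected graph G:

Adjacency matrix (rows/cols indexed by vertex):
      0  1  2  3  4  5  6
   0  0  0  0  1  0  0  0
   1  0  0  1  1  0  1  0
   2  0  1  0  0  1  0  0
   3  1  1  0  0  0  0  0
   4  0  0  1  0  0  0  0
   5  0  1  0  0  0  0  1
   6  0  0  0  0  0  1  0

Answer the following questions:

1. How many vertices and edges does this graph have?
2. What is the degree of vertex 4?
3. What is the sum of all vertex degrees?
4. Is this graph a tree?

Count: 7 vertices, 6 edges.
Vertex 4 has neighbors [2], degree = 1.
Handshaking lemma: 2 * 6 = 12.
A graph is a tree iff it is connected and has exactly n-1 edges. This graph is connected (all 7 vertices in one component) and has 7-1 = 6 edges. It is a tree.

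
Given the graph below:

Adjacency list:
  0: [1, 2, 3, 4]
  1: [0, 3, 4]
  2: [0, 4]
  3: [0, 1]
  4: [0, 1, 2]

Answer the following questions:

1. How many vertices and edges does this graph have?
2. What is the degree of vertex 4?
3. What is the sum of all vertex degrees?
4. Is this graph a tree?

Count: 5 vertices, 7 edges.
Vertex 4 has neighbors [0, 1, 2], degree = 3.
Handshaking lemma: 2 * 7 = 14.
A tree on 5 vertices has 4 edges. This graph has 7 edges (3 extra). Not a tree.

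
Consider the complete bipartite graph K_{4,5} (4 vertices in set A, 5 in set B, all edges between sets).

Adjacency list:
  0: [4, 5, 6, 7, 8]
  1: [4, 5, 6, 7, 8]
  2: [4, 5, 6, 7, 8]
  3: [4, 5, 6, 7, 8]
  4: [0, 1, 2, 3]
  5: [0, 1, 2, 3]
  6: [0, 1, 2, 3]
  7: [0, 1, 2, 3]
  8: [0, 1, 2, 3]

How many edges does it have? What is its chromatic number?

K_{4,5} has 4 * 5 = 20 edges.
Bipartite graphs have chromatic number 2 (color each partition differently).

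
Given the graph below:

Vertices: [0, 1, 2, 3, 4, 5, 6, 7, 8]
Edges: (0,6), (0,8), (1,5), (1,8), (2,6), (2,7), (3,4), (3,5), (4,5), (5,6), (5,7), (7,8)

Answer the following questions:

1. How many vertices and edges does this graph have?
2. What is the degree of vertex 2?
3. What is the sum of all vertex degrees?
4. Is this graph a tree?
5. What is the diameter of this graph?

Count: 9 vertices, 12 edges.
Vertex 2 has neighbors [6, 7], degree = 2.
Handshaking lemma: 2 * 12 = 24.
A tree on 9 vertices has 8 edges. This graph has 12 edges (4 extra). Not a tree.
Diameter (longest shortest path) = 3.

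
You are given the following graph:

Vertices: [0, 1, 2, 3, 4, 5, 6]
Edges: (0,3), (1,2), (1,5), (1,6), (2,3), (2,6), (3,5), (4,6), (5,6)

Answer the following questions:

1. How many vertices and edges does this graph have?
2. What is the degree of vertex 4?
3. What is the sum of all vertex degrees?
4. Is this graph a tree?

Count: 7 vertices, 9 edges.
Vertex 4 has neighbors [6], degree = 1.
Handshaking lemma: 2 * 9 = 18.
A tree on 7 vertices has 6 edges. This graph has 9 edges (3 extra). Not a tree.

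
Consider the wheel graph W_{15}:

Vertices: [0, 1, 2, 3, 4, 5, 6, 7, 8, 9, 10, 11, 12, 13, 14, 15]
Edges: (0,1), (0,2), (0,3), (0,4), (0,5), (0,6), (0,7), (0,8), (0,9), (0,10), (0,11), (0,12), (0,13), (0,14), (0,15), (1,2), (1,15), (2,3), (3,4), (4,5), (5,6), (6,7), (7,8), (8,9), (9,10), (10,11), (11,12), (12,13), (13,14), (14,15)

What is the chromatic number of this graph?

W_{15} = C_{15} plus a hub adjacent to every cycle vertex.
The outer cycle needs 3 colors (odd cycle); the hub is adjacent to all of them so needs a fresh color.
Chromatic number = 3 + 1 = 4.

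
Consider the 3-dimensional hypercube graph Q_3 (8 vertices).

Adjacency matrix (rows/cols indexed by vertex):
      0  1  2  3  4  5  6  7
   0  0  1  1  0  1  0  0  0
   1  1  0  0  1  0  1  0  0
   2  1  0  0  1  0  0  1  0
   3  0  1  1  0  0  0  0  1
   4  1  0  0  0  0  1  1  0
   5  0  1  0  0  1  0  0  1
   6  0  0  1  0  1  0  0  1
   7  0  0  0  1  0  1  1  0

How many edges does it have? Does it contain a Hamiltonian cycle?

Q_3 has 8 * 3 / 2 = 12 edges.
Q_3 (d >= 2) always has a Hamiltonian cycle: a 3-bit cyclic Gray code visits every vertex exactly once and returns to the start.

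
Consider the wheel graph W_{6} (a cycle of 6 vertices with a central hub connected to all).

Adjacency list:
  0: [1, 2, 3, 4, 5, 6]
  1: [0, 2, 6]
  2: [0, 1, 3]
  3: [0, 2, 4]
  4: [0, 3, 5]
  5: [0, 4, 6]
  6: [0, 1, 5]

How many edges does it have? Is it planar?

Wheel graph W_{6}: 6 cycle edges + 6 spoke edges = 12 edges.
Total vertices: 7.
The graph is planar.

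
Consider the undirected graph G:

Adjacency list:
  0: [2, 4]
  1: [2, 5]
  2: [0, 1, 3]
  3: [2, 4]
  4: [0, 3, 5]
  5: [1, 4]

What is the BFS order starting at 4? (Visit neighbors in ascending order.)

BFS from vertex 4 (neighbors processed in ascending order):
Visit order: 4, 0, 3, 5, 2, 1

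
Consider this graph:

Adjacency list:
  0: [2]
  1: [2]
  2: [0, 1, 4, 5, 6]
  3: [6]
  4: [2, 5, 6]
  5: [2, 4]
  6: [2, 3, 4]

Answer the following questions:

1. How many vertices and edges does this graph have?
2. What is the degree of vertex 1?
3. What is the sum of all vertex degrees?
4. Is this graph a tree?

Count: 7 vertices, 8 edges.
Vertex 1 has neighbors [2], degree = 1.
Handshaking lemma: 2 * 8 = 16.
A tree on 7 vertices has 6 edges. This graph has 8 edges (2 extra). Not a tree.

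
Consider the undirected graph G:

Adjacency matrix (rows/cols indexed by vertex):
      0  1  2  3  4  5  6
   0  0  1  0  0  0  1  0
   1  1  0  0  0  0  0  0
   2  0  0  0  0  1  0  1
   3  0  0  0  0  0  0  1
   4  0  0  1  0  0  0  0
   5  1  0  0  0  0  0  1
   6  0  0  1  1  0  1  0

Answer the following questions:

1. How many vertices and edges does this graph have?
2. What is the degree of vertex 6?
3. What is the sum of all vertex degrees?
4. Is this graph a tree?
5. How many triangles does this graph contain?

Count: 7 vertices, 6 edges.
Vertex 6 has neighbors [2, 3, 5], degree = 3.
Handshaking lemma: 2 * 6 = 12.
A graph is a tree iff it is connected and has exactly n-1 edges. This graph is connected (all 7 vertices in one component) and has 7-1 = 6 edges. It is a tree.
Number of triangles = 0.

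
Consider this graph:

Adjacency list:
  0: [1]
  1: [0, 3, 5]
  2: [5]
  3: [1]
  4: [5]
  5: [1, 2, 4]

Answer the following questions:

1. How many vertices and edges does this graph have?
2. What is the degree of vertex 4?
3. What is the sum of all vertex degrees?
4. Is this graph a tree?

Count: 6 vertices, 5 edges.
Vertex 4 has neighbors [5], degree = 1.
Handshaking lemma: 2 * 5 = 10.
A graph is a tree iff it is connected and has exactly n-1 edges. This graph is connected (all 6 vertices in one component) and has 6-1 = 5 edges. It is a tree.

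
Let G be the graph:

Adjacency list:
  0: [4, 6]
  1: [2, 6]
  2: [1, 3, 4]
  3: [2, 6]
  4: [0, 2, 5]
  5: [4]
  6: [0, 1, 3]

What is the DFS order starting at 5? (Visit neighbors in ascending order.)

DFS from vertex 5 (neighbors processed in ascending order):
Visit order: 5, 4, 0, 6, 1, 2, 3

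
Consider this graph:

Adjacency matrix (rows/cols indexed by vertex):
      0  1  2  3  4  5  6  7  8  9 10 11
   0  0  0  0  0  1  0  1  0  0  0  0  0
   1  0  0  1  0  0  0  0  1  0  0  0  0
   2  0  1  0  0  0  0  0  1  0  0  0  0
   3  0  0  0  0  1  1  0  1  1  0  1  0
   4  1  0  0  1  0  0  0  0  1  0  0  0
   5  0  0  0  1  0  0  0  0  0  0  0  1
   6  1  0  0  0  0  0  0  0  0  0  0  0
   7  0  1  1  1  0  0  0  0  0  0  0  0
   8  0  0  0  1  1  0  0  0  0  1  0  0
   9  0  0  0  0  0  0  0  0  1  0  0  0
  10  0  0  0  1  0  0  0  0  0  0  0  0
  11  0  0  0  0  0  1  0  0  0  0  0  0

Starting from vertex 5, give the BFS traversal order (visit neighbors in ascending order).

BFS from vertex 5 (neighbors processed in ascending order):
Visit order: 5, 3, 11, 4, 7, 8, 10, 0, 1, 2, 9, 6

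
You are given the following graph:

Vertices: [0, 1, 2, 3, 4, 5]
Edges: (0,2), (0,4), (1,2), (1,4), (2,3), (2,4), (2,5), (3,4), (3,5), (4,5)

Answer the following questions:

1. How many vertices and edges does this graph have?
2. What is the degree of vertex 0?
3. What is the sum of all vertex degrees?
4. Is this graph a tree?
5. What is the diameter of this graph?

Count: 6 vertices, 10 edges.
Vertex 0 has neighbors [2, 4], degree = 2.
Handshaking lemma: 2 * 10 = 20.
A tree on 6 vertices has 5 edges. This graph has 10 edges (5 extra). Not a tree.
Diameter (longest shortest path) = 2.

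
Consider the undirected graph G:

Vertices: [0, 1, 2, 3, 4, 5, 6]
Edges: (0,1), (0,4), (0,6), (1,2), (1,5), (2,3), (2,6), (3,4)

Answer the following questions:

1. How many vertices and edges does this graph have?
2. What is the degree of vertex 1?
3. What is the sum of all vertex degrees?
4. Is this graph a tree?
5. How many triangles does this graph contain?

Count: 7 vertices, 8 edges.
Vertex 1 has neighbors [0, 2, 5], degree = 3.
Handshaking lemma: 2 * 8 = 16.
A tree on 7 vertices has 6 edges. This graph has 8 edges (2 extra). Not a tree.
Number of triangles = 0.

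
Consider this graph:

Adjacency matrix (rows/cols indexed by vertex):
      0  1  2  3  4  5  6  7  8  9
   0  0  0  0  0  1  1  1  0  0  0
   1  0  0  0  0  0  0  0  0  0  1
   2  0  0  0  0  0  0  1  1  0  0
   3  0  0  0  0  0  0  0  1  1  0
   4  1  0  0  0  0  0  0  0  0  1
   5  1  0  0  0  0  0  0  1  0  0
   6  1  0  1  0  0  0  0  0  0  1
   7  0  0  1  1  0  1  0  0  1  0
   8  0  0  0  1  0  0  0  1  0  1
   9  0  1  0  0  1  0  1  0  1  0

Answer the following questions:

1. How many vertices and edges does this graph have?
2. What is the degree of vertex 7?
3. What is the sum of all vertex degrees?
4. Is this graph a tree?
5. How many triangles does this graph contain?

Count: 10 vertices, 13 edges.
Vertex 7 has neighbors [2, 3, 5, 8], degree = 4.
Handshaking lemma: 2 * 13 = 26.
A tree on 10 vertices has 9 edges. This graph has 13 edges (4 extra). Not a tree.
Number of triangles = 1.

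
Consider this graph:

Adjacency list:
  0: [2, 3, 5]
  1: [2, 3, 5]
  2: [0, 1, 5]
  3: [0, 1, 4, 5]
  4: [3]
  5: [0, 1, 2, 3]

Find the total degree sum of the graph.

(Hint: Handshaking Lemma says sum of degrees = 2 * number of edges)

Count edges: 9 edges.
By Handshaking Lemma: sum of degrees = 2 * 9 = 18.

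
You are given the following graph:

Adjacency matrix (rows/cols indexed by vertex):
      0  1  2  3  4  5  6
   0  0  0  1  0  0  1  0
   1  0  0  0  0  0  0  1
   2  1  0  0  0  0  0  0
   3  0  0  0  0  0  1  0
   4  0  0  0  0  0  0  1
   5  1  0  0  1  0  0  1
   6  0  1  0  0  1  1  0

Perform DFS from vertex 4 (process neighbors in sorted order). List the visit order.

DFS from vertex 4 (neighbors processed in ascending order):
Visit order: 4, 6, 1, 5, 0, 2, 3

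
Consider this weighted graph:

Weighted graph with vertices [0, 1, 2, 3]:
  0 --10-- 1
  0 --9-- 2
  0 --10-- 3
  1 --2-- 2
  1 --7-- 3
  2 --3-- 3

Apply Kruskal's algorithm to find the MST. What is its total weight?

Applying Kruskal's algorithm (sort edges by weight, add if no cycle):
  Add (1,2) w=2
  Add (2,3) w=3
  Skip (1,3) w=7 (creates cycle)
  Add (0,2) w=9
  Skip (0,3) w=10 (creates cycle)
  Skip (0,1) w=10 (creates cycle)
MST weight = 14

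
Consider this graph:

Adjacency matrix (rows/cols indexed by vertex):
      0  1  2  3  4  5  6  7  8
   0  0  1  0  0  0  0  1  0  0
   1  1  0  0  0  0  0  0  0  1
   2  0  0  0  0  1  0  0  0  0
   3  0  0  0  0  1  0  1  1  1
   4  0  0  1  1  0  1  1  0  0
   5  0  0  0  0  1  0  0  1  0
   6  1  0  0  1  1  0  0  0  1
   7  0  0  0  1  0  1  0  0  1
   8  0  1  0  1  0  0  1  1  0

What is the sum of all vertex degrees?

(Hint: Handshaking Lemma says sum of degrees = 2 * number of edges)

Count edges: 13 edges.
By Handshaking Lemma: sum of degrees = 2 * 13 = 26.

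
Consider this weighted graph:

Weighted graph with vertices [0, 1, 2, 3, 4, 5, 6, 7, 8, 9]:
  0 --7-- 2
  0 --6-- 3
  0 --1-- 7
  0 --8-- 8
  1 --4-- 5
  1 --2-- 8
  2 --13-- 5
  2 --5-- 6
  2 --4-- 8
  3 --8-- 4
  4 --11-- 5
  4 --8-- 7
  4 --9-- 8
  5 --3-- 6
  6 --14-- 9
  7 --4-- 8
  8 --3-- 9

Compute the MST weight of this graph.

Applying Kruskal's algorithm (sort edges by weight, add if no cycle):
  Add (0,7) w=1
  Add (1,8) w=2
  Add (5,6) w=3
  Add (8,9) w=3
  Add (1,5) w=4
  Add (2,8) w=4
  Add (7,8) w=4
  Skip (2,6) w=5 (creates cycle)
  Add (0,3) w=6
  Skip (0,2) w=7 (creates cycle)
  Skip (0,8) w=8 (creates cycle)
  Add (3,4) w=8
  Skip (4,7) w=8 (creates cycle)
  Skip (4,8) w=9 (creates cycle)
  Skip (4,5) w=11 (creates cycle)
  Skip (2,5) w=13 (creates cycle)
  Skip (6,9) w=14 (creates cycle)
MST weight = 35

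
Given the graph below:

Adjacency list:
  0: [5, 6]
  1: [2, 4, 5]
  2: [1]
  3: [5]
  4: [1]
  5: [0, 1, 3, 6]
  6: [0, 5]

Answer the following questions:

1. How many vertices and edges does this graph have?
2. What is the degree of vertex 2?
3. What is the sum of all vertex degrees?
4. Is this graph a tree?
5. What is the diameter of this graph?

Count: 7 vertices, 7 edges.
Vertex 2 has neighbors [1], degree = 1.
Handshaking lemma: 2 * 7 = 14.
A tree on 7 vertices has 6 edges. This graph has 7 edges (1 extra). Not a tree.
Diameter (longest shortest path) = 3.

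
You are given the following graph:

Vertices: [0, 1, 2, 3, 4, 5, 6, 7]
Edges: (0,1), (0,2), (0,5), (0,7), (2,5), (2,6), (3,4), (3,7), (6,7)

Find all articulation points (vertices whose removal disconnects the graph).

An articulation point is a vertex whose removal disconnects the graph.
Articulation points: [0, 3, 7]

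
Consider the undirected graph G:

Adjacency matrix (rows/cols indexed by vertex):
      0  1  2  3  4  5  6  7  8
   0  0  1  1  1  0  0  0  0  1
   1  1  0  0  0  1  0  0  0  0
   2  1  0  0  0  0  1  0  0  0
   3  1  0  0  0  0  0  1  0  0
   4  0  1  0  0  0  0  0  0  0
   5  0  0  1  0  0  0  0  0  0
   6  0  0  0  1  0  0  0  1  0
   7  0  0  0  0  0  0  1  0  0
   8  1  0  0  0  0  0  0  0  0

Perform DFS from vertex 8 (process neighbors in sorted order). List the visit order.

DFS from vertex 8 (neighbors processed in ascending order):
Visit order: 8, 0, 1, 4, 2, 5, 3, 6, 7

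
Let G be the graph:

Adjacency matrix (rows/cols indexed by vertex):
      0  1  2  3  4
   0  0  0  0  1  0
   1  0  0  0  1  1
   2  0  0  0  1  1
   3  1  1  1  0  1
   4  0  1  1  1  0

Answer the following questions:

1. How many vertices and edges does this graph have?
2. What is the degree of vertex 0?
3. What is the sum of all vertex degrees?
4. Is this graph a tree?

Count: 5 vertices, 6 edges.
Vertex 0 has neighbors [3], degree = 1.
Handshaking lemma: 2 * 6 = 12.
A tree on 5 vertices has 4 edges. This graph has 6 edges (2 extra). Not a tree.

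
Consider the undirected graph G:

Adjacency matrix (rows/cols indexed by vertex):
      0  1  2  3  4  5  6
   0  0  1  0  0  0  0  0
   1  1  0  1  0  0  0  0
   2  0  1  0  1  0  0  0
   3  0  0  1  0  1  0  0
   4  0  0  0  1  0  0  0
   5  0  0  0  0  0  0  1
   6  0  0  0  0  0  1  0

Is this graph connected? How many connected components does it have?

Checking connectivity: the graph has 2 connected component(s).
Components: [[0, 1, 2, 3, 4], [5, 6]]. The graph is NOT connected.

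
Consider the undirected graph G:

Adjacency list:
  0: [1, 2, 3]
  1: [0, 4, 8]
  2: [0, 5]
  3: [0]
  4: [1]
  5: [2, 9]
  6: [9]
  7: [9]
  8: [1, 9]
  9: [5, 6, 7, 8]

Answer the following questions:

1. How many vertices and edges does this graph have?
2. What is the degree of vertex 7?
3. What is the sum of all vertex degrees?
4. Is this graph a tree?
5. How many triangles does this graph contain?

Count: 10 vertices, 10 edges.
Vertex 7 has neighbors [9], degree = 1.
Handshaking lemma: 2 * 10 = 20.
A tree on 10 vertices has 9 edges. This graph has 10 edges (1 extra). Not a tree.
Number of triangles = 0.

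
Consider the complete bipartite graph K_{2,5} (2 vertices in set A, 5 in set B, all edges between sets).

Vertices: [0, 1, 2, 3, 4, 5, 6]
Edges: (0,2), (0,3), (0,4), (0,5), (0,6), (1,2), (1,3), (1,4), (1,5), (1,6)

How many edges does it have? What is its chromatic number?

K_{2,5} has 2 * 5 = 10 edges.
Bipartite graphs have chromatic number 2 (color each partition differently).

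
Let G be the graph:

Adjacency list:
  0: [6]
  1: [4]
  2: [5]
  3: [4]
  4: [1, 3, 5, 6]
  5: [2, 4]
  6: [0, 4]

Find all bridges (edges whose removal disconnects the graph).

A bridge is an edge whose removal increases the number of connected components.
Bridges found: (0,6), (1,4), (2,5), (3,4), (4,5), (4,6)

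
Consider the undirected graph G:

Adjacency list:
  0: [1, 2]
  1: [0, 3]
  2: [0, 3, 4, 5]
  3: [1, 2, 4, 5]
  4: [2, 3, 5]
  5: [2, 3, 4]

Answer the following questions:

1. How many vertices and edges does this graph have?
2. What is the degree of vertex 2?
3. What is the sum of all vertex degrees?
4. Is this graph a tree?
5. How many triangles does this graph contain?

Count: 6 vertices, 9 edges.
Vertex 2 has neighbors [0, 3, 4, 5], degree = 4.
Handshaking lemma: 2 * 9 = 18.
A tree on 6 vertices has 5 edges. This graph has 9 edges (4 extra). Not a tree.
Number of triangles = 4.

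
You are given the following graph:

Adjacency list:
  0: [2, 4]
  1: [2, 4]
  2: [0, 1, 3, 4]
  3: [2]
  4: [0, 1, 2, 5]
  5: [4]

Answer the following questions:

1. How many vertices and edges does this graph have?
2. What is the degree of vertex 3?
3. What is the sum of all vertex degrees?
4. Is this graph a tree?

Count: 6 vertices, 7 edges.
Vertex 3 has neighbors [2], degree = 1.
Handshaking lemma: 2 * 7 = 14.
A tree on 6 vertices has 5 edges. This graph has 7 edges (2 extra). Not a tree.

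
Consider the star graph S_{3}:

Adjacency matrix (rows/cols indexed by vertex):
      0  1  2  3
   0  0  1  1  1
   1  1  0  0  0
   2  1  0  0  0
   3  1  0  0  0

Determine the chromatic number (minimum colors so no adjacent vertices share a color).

S_{3} has one hub adjacent to 3 leaves; leaves are pairwise non-adjacent.
Color the hub 0 and every leaf 1.
Chromatic number = 2.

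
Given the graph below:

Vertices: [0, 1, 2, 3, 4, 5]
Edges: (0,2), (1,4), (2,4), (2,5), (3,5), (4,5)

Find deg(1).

Vertex 1 has neighbors [4], so deg(1) = 1.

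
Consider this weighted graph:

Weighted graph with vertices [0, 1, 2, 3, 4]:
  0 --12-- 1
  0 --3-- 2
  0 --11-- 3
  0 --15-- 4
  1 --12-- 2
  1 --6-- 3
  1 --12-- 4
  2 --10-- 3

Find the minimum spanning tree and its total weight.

Applying Kruskal's algorithm (sort edges by weight, add if no cycle):
  Add (0,2) w=3
  Add (1,3) w=6
  Add (2,3) w=10
  Skip (0,3) w=11 (creates cycle)
  Skip (0,1) w=12 (creates cycle)
  Add (1,4) w=12
  Skip (1,2) w=12 (creates cycle)
  Skip (0,4) w=15 (creates cycle)
MST weight = 31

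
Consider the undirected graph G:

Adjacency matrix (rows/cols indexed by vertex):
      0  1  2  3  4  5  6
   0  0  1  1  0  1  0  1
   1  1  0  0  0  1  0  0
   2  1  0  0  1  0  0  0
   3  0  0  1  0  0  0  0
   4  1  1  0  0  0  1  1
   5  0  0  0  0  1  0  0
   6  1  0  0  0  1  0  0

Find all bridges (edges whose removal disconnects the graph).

A bridge is an edge whose removal increases the number of connected components.
Bridges found: (0,2), (2,3), (4,5)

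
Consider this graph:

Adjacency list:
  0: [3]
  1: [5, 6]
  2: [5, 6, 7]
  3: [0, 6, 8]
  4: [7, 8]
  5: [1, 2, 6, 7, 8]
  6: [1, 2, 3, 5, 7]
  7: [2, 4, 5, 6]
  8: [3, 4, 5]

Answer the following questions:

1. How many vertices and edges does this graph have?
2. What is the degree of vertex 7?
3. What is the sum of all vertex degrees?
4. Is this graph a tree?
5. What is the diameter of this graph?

Count: 9 vertices, 14 edges.
Vertex 7 has neighbors [2, 4, 5, 6], degree = 4.
Handshaking lemma: 2 * 14 = 28.
A tree on 9 vertices has 8 edges. This graph has 14 edges (6 extra). Not a tree.
Diameter (longest shortest path) = 3.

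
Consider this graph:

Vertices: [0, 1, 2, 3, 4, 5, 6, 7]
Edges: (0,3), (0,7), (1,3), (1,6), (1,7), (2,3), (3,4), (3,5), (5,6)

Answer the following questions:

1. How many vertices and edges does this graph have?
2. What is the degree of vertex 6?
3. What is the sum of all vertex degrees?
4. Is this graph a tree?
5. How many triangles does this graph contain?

Count: 8 vertices, 9 edges.
Vertex 6 has neighbors [1, 5], degree = 2.
Handshaking lemma: 2 * 9 = 18.
A tree on 8 vertices has 7 edges. This graph has 9 edges (2 extra). Not a tree.
Number of triangles = 0.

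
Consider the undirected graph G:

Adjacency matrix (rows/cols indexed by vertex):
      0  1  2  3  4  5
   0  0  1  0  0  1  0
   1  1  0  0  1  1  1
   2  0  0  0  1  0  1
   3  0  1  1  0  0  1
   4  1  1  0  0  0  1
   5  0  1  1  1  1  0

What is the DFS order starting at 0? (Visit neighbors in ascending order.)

DFS from vertex 0 (neighbors processed in ascending order):
Visit order: 0, 1, 3, 2, 5, 4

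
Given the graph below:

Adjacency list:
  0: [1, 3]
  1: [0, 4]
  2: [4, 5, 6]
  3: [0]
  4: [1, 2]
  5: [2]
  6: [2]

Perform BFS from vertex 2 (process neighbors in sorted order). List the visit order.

BFS from vertex 2 (neighbors processed in ascending order):
Visit order: 2, 4, 5, 6, 1, 0, 3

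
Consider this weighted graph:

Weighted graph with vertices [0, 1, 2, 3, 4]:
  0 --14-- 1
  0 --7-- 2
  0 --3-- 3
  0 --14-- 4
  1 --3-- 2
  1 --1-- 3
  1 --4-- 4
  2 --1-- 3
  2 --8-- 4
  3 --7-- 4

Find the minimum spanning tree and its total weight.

Applying Kruskal's algorithm (sort edges by weight, add if no cycle):
  Add (1,3) w=1
  Add (2,3) w=1
  Add (0,3) w=3
  Skip (1,2) w=3 (creates cycle)
  Add (1,4) w=4
  Skip (0,2) w=7 (creates cycle)
  Skip (3,4) w=7 (creates cycle)
  Skip (2,4) w=8 (creates cycle)
  Skip (0,4) w=14 (creates cycle)
  Skip (0,1) w=14 (creates cycle)
MST weight = 9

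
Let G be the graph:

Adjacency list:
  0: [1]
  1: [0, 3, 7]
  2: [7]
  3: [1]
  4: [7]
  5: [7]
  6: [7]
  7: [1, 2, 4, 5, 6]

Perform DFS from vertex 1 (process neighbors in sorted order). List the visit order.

DFS from vertex 1 (neighbors processed in ascending order):
Visit order: 1, 0, 3, 7, 2, 4, 5, 6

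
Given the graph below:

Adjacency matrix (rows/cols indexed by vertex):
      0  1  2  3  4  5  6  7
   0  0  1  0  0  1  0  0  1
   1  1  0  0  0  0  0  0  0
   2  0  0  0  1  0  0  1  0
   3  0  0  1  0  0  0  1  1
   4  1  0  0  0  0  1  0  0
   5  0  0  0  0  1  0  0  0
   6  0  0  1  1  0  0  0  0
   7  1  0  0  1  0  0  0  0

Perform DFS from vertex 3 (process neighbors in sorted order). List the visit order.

DFS from vertex 3 (neighbors processed in ascending order):
Visit order: 3, 2, 6, 7, 0, 1, 4, 5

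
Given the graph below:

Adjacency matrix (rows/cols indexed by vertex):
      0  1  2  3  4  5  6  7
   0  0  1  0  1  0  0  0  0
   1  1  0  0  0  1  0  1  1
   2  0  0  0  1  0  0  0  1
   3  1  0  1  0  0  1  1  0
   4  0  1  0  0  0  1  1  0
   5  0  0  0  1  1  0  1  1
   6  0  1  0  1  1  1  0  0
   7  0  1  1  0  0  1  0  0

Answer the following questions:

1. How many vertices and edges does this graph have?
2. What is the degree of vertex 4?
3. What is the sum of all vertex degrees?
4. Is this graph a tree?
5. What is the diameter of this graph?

Count: 8 vertices, 13 edges.
Vertex 4 has neighbors [1, 5, 6], degree = 3.
Handshaking lemma: 2 * 13 = 26.
A tree on 8 vertices has 7 edges. This graph has 13 edges (6 extra). Not a tree.
Diameter (longest shortest path) = 3.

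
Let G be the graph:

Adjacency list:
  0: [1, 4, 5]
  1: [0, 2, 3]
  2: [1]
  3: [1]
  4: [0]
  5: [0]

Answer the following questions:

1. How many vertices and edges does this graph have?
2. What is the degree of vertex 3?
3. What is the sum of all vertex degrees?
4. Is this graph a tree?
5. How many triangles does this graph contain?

Count: 6 vertices, 5 edges.
Vertex 3 has neighbors [1], degree = 1.
Handshaking lemma: 2 * 5 = 10.
A graph is a tree iff it is connected and has exactly n-1 edges. This graph is connected (all 6 vertices in one component) and has 6-1 = 5 edges. It is a tree.
Number of triangles = 0.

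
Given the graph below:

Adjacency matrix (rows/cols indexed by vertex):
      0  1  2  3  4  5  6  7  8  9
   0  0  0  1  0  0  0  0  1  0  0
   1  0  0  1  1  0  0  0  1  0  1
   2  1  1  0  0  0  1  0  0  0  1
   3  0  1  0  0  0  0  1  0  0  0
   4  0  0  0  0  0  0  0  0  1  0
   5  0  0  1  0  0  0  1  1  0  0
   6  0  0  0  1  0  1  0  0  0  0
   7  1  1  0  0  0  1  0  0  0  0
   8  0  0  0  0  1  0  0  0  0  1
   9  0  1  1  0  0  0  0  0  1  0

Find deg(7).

Vertex 7 has neighbors [0, 1, 5], so deg(7) = 3.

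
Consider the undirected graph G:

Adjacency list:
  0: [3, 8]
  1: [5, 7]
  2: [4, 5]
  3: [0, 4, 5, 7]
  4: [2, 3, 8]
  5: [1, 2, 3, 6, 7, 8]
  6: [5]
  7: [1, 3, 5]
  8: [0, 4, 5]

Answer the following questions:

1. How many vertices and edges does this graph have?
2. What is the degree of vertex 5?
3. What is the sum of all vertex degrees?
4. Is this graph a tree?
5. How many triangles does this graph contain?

Count: 9 vertices, 13 edges.
Vertex 5 has neighbors [1, 2, 3, 6, 7, 8], degree = 6.
Handshaking lemma: 2 * 13 = 26.
A tree on 9 vertices has 8 edges. This graph has 13 edges (5 extra). Not a tree.
Number of triangles = 2.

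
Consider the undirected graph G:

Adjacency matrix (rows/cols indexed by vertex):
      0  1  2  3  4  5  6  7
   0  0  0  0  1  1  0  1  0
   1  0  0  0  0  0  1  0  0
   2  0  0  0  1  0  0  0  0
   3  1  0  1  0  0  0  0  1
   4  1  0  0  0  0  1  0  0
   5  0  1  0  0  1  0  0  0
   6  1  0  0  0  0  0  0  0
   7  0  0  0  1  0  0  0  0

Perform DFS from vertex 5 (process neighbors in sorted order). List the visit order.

DFS from vertex 5 (neighbors processed in ascending order):
Visit order: 5, 1, 4, 0, 3, 2, 7, 6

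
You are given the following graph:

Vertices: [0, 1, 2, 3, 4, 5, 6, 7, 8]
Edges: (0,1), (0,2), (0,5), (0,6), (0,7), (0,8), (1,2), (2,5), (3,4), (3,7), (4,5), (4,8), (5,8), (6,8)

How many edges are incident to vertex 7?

Vertex 7 has neighbors [0, 3], so deg(7) = 2.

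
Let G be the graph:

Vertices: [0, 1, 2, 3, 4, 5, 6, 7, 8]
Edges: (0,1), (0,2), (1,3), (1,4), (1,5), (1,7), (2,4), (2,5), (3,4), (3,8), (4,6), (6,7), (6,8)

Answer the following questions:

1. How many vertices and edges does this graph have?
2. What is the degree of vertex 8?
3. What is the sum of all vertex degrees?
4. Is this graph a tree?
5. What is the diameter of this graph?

Count: 9 vertices, 13 edges.
Vertex 8 has neighbors [3, 6], degree = 2.
Handshaking lemma: 2 * 13 = 26.
A tree on 9 vertices has 8 edges. This graph has 13 edges (5 extra). Not a tree.
Diameter (longest shortest path) = 3.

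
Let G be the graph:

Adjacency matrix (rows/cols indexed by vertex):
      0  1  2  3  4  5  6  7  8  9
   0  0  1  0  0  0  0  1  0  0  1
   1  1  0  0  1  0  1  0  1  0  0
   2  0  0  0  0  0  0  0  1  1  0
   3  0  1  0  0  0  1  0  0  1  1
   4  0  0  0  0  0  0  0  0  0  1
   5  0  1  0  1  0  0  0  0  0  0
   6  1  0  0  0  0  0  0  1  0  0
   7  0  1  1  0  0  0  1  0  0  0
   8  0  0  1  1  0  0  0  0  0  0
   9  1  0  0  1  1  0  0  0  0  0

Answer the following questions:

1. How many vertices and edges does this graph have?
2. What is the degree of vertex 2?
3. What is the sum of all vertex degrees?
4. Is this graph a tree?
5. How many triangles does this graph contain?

Count: 10 vertices, 13 edges.
Vertex 2 has neighbors [7, 8], degree = 2.
Handshaking lemma: 2 * 13 = 26.
A tree on 10 vertices has 9 edges. This graph has 13 edges (4 extra). Not a tree.
Number of triangles = 1.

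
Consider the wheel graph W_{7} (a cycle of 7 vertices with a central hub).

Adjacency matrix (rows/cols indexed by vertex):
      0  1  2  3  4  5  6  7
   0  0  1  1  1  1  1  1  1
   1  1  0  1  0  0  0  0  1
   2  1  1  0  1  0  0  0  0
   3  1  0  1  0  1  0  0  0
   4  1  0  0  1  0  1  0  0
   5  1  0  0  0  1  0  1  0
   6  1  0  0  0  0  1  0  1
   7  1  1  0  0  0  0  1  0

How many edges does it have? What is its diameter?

Wheel graph W_{7}: 7 cycle edges + 7 spoke edges = 14 edges.
The hub is distance 1 from all cycle vertices. Max distance between cycle vertices through hub is 2.
Diameter = 2.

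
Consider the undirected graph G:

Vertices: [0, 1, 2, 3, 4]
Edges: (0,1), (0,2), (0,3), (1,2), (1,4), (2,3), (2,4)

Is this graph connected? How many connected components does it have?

Checking connectivity: the graph has 1 connected component(s).
All vertices are reachable from each other. The graph IS connected.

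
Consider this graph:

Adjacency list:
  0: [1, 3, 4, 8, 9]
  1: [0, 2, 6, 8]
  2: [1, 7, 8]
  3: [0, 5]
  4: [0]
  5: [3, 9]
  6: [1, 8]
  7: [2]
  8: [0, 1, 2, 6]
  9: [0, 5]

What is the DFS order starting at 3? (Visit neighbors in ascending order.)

DFS from vertex 3 (neighbors processed in ascending order):
Visit order: 3, 0, 1, 2, 7, 8, 6, 4, 9, 5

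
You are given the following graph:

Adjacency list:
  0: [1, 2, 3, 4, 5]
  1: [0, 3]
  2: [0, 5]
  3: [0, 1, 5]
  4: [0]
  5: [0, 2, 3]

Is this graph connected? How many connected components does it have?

Checking connectivity: the graph has 1 connected component(s).
All vertices are reachable from each other. The graph IS connected.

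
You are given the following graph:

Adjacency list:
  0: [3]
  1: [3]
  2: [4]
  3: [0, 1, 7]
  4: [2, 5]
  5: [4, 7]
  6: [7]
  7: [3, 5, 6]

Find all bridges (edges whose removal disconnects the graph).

A bridge is an edge whose removal increases the number of connected components.
Bridges found: (0,3), (1,3), (2,4), (3,7), (4,5), (5,7), (6,7)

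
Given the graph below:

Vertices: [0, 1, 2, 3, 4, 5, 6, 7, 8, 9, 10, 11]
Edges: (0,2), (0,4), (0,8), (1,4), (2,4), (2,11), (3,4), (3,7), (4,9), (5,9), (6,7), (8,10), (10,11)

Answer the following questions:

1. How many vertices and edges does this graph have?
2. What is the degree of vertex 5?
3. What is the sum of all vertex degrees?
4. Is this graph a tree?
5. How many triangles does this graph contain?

Count: 12 vertices, 13 edges.
Vertex 5 has neighbors [9], degree = 1.
Handshaking lemma: 2 * 13 = 26.
A tree on 12 vertices has 11 edges. This graph has 13 edges (2 extra). Not a tree.
Number of triangles = 1.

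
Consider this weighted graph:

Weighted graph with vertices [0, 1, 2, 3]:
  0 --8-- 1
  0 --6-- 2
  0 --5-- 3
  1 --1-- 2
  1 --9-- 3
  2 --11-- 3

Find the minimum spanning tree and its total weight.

Applying Kruskal's algorithm (sort edges by weight, add if no cycle):
  Add (1,2) w=1
  Add (0,3) w=5
  Add (0,2) w=6
  Skip (0,1) w=8 (creates cycle)
  Skip (1,3) w=9 (creates cycle)
  Skip (2,3) w=11 (creates cycle)
MST weight = 12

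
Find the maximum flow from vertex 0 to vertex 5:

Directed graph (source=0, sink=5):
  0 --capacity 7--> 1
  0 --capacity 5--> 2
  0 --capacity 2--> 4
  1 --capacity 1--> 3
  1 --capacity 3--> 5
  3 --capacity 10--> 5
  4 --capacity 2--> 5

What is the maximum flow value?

Computing max flow:
  Flow on (0->1): 4/7
  Flow on (0->4): 2/2
  Flow on (1->3): 1/1
  Flow on (1->5): 3/3
  Flow on (3->5): 1/10
  Flow on (4->5): 2/2
Maximum flow = 6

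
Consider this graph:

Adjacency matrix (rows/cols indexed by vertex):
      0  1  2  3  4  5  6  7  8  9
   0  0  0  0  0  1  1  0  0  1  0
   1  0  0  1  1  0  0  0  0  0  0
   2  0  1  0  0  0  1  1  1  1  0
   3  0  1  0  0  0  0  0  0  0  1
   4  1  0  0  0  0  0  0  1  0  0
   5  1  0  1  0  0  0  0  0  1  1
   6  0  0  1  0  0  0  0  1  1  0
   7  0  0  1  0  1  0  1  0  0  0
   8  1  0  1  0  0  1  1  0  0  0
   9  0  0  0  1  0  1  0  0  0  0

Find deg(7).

Vertex 7 has neighbors [2, 4, 6], so deg(7) = 3.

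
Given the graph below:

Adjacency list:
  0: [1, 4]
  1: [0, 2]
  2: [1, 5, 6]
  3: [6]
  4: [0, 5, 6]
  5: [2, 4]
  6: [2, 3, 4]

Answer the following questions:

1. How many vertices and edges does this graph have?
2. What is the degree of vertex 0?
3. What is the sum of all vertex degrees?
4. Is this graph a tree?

Count: 7 vertices, 8 edges.
Vertex 0 has neighbors [1, 4], degree = 2.
Handshaking lemma: 2 * 8 = 16.
A tree on 7 vertices has 6 edges. This graph has 8 edges (2 extra). Not a tree.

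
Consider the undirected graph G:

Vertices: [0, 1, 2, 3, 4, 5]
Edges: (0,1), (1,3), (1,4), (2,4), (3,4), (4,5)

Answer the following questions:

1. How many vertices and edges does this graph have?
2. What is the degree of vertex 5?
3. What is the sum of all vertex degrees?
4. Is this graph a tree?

Count: 6 vertices, 6 edges.
Vertex 5 has neighbors [4], degree = 1.
Handshaking lemma: 2 * 6 = 12.
A tree on 6 vertices has 5 edges. This graph has 6 edges (1 extra). Not a tree.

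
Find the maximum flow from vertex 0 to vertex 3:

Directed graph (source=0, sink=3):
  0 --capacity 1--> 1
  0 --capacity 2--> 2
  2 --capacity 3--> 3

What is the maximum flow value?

Computing max flow:
  Flow on (0->2): 2/2
  Flow on (2->3): 2/3
Maximum flow = 2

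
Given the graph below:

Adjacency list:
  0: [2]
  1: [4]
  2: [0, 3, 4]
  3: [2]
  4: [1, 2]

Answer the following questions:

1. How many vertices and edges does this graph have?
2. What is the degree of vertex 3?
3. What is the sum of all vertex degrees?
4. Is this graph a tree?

Count: 5 vertices, 4 edges.
Vertex 3 has neighbors [2], degree = 1.
Handshaking lemma: 2 * 4 = 8.
A graph is a tree iff it is connected and has exactly n-1 edges. This graph is connected (all 5 vertices in one component) and has 5-1 = 4 edges. It is a tree.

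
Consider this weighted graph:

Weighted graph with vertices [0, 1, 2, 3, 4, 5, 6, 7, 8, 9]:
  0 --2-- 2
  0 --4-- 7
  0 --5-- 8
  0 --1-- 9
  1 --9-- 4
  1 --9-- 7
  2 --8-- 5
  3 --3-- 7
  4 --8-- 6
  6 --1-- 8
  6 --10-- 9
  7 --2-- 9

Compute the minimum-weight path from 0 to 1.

Using Dijkstra's algorithm from vertex 0:
Shortest path: 0 -> 9 -> 7 -> 1
Total weight: 1 + 2 + 9 = 12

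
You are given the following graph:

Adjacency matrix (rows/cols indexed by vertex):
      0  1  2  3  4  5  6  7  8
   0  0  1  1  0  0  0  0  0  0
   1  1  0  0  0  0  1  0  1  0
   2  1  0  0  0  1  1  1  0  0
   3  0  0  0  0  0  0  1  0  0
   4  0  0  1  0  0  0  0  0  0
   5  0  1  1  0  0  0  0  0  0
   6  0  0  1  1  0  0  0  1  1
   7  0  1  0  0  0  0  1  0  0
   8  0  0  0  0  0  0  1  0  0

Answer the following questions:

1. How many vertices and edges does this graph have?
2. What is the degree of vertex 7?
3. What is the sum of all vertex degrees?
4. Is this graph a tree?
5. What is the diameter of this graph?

Count: 9 vertices, 10 edges.
Vertex 7 has neighbors [1, 6], degree = 2.
Handshaking lemma: 2 * 10 = 20.
A tree on 9 vertices has 8 edges. This graph has 10 edges (2 extra). Not a tree.
Diameter (longest shortest path) = 3.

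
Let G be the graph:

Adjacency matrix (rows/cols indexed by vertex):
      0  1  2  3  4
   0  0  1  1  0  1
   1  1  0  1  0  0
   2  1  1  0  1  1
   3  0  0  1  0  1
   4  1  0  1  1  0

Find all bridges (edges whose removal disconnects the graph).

No bridges found. The graph is 2-edge-connected (no single edge removal disconnects it).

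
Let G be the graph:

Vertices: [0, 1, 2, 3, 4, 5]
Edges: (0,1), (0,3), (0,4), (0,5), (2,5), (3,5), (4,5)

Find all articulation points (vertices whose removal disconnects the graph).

An articulation point is a vertex whose removal disconnects the graph.
Articulation points: [0, 5]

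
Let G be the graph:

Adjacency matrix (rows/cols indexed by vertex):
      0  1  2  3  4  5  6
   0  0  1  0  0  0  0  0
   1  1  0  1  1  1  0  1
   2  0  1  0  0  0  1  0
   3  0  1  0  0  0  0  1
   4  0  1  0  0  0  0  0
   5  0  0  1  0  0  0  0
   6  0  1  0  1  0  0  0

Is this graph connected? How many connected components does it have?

Checking connectivity: the graph has 1 connected component(s).
All vertices are reachable from each other. The graph IS connected.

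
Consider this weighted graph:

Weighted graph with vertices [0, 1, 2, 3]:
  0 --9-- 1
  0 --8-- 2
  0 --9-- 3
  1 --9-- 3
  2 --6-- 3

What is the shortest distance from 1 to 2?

Using Dijkstra's algorithm from vertex 1:
Shortest path: 1 -> 3 -> 2
Total weight: 9 + 6 = 15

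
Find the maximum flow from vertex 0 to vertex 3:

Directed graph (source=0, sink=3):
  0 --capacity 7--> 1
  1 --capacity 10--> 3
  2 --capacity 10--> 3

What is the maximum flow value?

Computing max flow:
  Flow on (0->1): 7/7
  Flow on (1->3): 7/10
Maximum flow = 7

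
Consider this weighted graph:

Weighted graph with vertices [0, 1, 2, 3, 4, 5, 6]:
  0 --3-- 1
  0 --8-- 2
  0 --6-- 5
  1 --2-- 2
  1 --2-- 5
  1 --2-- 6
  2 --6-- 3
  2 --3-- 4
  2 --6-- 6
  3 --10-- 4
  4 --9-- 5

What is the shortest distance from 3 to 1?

Using Dijkstra's algorithm from vertex 3:
Shortest path: 3 -> 2 -> 1
Total weight: 6 + 2 = 8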